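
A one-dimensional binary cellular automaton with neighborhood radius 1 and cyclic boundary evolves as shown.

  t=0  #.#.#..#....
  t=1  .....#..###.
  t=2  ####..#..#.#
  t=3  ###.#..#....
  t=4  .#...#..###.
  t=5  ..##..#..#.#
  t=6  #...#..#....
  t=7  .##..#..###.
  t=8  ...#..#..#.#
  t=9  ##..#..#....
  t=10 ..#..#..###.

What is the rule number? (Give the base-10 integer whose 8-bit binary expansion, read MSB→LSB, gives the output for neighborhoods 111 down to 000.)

145

  ###|#  b7=1 t=1,i=9
  ##.|.  b6=0 t=1,i=10
  #.#|.  b5=0 t=0,i=1
  #..|#  b4=1 t=0,i=5
  .##|.  b3=0 t=1,i=8
  .#.|.  b2=0 t=0,i=0
  ..#|.  b1=0 t=0,i=6
  ...|#  b0=1 t=0,i=9
  bits 10010001 = 145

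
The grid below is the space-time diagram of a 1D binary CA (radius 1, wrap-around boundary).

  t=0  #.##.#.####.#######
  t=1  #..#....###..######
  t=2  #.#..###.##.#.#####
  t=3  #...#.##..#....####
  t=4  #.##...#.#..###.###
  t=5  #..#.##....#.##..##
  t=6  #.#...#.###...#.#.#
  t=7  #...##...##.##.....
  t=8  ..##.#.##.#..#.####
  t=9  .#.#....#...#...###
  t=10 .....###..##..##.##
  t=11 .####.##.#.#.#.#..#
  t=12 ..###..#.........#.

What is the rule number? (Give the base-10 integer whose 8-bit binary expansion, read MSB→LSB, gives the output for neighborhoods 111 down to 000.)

  [7] ### => #  t=0,i=8
  [6] ##. => #  t=0,i=0
  [5] #.# => .  t=0,i=1
  [4] #.. => .  t=1,i=1
  [3] .## => .  t=0,i=2
  [2] .#. => .  t=0,i=5
  [1] ..# => #  t=1,i=2
  [0] ... => #  t=1,i=5
  bits 11000011 = 195

195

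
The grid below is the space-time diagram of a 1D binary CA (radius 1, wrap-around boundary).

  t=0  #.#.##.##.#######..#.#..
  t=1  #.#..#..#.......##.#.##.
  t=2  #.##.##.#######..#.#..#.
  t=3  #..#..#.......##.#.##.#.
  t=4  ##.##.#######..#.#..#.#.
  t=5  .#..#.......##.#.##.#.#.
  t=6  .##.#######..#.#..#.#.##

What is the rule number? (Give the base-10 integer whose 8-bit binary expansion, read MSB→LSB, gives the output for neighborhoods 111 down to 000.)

85

  [7] ### => .  t=0,i=11
  [6] ##. => #  t=0,i=5
  [5] #.# => .  t=0,i=1
  [4] #.. => #  t=0,i=17
  [3] .## => .  t=0,i=4
  [2] .#. => #  t=0,i=0
  [1] ..# => .  t=0,i=18
  [0] ... => #  t=1,i=10
  bits 01010101 = 85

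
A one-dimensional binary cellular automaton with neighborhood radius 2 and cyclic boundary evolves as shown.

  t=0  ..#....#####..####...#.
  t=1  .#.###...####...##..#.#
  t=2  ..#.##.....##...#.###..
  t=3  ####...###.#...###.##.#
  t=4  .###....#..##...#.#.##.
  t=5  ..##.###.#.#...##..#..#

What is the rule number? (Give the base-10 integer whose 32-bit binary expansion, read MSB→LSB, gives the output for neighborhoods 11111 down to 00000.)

  [31] ##### => #  t=0,i=9
  [30] ####. => #  t=0,i=10
  [29] ###.# => .  t=3,i=9
  [28] ###.. => #  t=0,i=11
  [27] ##.## => #  t=3,i=18
  [26] ##.#. => .  t=3,i=10
  [25] ##..# => #  t=0,i=12
  [24] ##... => .  t=0,i=18
  [23] #.### => .  t=1,i=3
  [22] #.##. => .  t=2,i=4
  [21] #.#.# => .  t=1,i=1
  [20] #.#.. => #  t=3,i=11
  [19] #..## => .  t=0,i=13
  [18] #..#. => #  t=1,i=19
  [17] #...# => .  t=0,i=0
  [16] #.... => #  t=0,i=4
  [15] .#### => .  t=0,i=8
  [14] .###. => #  t=1,i=4
  [13] .##.# => #  t=3,i=20
  [12] .##.. => .  t=1,i=17
  [11] .#.## => #  t=1,i=2
  [10] .#.#. => .  t=1,i=0
  [9] .#..# => #  t=4,i=9
  [8] .#... => #  t=0,i=3
  [7] ..### => .  t=0,i=7
  [6] ..##. => #  t=1,i=16
  [5] ..#.# => #  t=1,i=20
  [4] ..#.. => .  t=0,i=2
  [3] ...## => .  t=0,i=6
  [2] ...#. => #  t=0,i=1
  [1] ....# => #  t=0,i=5
  [0] ..... => #  t=2,i=8
  bits 11011010000101010110101101100111 = 3658836839

3658836839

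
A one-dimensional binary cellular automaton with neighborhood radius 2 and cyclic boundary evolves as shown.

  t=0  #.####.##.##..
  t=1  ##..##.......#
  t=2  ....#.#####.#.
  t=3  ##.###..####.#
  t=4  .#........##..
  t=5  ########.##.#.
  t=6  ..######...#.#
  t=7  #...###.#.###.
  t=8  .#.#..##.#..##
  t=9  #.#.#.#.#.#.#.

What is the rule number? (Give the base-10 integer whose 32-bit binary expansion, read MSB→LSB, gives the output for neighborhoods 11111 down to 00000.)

  nb #####: next=#  (t=2,i=8, bit31=1)
  nb ####.: next=#  (t=0,i=4, bit30=1)
  nb ###.#: next=#  (t=0,i=5, bit29=1)
  nb ###..: next=.  (t=1,i=1, bit28=0)
  nb ##.##: next=.  (t=0,i=6, bit27=0)
  nb ##.#.: next=#  (t=2,i=11, bit26=1)
  nb ##..#: next=.  (t=0,i=12, bit25=0)
  nb ##...: next=#  (t=1,i=6, bit24=1)
  nb #.###: next=.  (t=0,i=2, bit23=0)
  nb #.##.: next=.  (t=0,i=7, bit22=0)
  nb #.#.#: next=.  (t=5,i=12, bit21=0)
  nb #.#..: next=.  (t=2,i=12, bit20=0)
  nb #..##: next=.  (t=1,i=3, bit19=0)
  nb #..#.: next=#  (t=0,i=13, bit18=1)
  nb #...#: next=.  (t=4,i=13, bit17=0)
  nb #....: next=#  (t=1,i=7, bit16=1)
  nb .####: next=.  (t=0,i=3, bit15=0)
  nb .###.: next=.  (t=1,i=0, bit14=0)
  nb .##.#: next=.  (t=0,i=8, bit13=0)
  nb .##..: next=.  (t=0,i=11, bit12=0)
  nb .#.##: next=#  (t=0,i=1, bit11=1)
  nb .#.#.: next=#  (t=6,i=12, bit10=1)
  nb .#..#: next=#  (t=6,i=0, bit9=1)
  nb .#...: next=#  (t=2,i=13, bit8=1)
  nb ..###: next=.  (t=1,i=13, bit7=0)
  nb ..##.: next=#  (t=1,i=4, bit6=1)
  nb ..#.#: next=#  (t=0,i=0, bit5=1)
  nb ..#..: next=#  (t=4,i=1, bit4=1)
  nb ...##: next=#  (t=1,i=12, bit3=1)
  nb ...#.: next=#  (t=2,i=3, bit2=1)
  nb ....#: next=.  (t=1,i=11, bit1=0)
  nb .....: next=#  (t=1,i=8, bit0=1)
  bits 11100101000001010000111101111101 = 3842314109

3842314109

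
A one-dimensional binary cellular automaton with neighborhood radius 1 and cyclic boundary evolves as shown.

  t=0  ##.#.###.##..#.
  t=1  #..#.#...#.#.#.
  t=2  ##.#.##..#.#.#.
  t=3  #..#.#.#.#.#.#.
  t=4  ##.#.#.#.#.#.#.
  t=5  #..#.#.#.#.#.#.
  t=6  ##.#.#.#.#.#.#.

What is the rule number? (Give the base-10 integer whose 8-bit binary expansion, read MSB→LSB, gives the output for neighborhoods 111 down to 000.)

28

  ###|.  b7=0 t=0,i=6
  ##.|.  b6=0 t=0,i=1
  #.#|.  b5=0 t=0,i=2
  #..|#  b4=1 t=0,i=11
  .##|#  b3=1 t=0,i=0
  .#.|#  b2=1 t=0,i=3
  ..#|.  b1=0 t=0,i=12
  ...|.  b0=0 t=1,i=7
  bits 00011100 = 28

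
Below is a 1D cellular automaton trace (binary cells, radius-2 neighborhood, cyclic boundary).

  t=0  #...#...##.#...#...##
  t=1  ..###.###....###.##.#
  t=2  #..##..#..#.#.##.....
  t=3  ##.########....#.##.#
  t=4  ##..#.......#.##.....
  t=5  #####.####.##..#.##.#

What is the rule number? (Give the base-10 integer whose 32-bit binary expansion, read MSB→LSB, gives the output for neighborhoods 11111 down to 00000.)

570937981

  ##### -> .   bit 31 = 0  t=3,i=5
  ####. -> .   bit 30 = 0  t=3,i=9
  ###.# -> #   bit 29 = 1  t=1,i=4
  ###.. -> .   bit 28 = 0  t=0,i=0
  ##.## -> .   bit 27 = 0  t=1,i=5
  ##.#. -> .   bit 26 = 0  t=0,i=10
  ##..# -> #   bit 25 = 1  t=2,i=5
  ##... -> .   bit 24 = 0  t=0,i=1
  #.### -> .   bit 23 = 0  t=1,i=6
  #.##. -> .   bit 22 = 0  t=1,i=17
  #.#.# -> .   bit 21 = 0  t=2,i=12
  #.#.. -> .   bit 20 = 0  t=0,i=11
  #..## -> .   bit 19 = 0  t=1,i=1
  #..#. -> #   bit 18 = 1  t=2,i=6
  #...# -> #   bit 17 = 1  t=0,i=2
  #.... -> #   bit 16 = 1  t=1,i=10
  .#### -> #   bit 15 = 1  t=3,i=4
  .###. -> #   bit 14 = 1  t=0,i=20
  .##.# -> .   bit 13 = 0  t=0,i=9
  .##.. -> #   bit 12 = 1  t=2,i=4
  .#.## -> .   bit 11 = 0  t=2,i=13
  .#.#. -> .   bit 10 = 0  t=2,i=11
  .#..# -> #   bit 9 = 1  t=1,i=0
  .#... -> .   bit 8 = 0  t=0,i=5
  ..### -> .   bit 7 = 0  t=0,i=19
  ..##. -> #   bit 6 = 1  t=0,i=8
  ..#.# -> #   bit 5 = 1  t=2,i=10
  ..#.. -> #   bit 4 = 1  t=0,i=4
  ...## -> #   bit 3 = 1  t=0,i=7
  ...#. -> #   bit 2 = 1  t=0,i=3
  ....# -> .   bit 1 = 0  t=1,i=11
  ..... -> #   bit 0 = 1  t=2,i=18
  bits 00100010000001111101001001111101 = 570937981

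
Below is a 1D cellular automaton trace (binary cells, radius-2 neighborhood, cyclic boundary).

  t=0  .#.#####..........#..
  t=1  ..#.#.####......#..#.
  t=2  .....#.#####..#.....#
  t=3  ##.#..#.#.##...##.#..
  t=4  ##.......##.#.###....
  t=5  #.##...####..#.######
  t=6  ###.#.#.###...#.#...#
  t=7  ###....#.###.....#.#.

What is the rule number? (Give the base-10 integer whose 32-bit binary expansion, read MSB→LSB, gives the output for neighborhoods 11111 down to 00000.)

2034362698

  [31] ##### => .  t=0,i=5
  [30] ####. => #  t=0,i=6
  [29] ###.# => #  t=5,i=0
  [28] ###.. => #  t=0,i=7
  [27] ##.## => #  t=5,i=1
  [26] ##.#. => .  t=3,i=2
  [25] ##..# => .  t=2,i=12
  [24] ##... => #  t=0,i=8
  [23] #.### => .  t=0,i=3
  [22] #.##. => #  t=3,i=10
  [21] #.#.# => .  t=1,i=4
  [20] #.#.. => .  t=3,i=3
  [19] #..## => .  t=3,i=20
  [18] #..#. => .  t=1,i=18
  [17] #...# => .  t=0,i=20
  [16] #.... => #  t=0,i=9
  [15] .#### => #  t=0,i=4
  [14] .###. => #  t=4,i=15
  [13] .##.# => #  t=3,i=1
  [12] .##.. => .  t=3,i=11
  [11] .#.## => #  t=0,i=2
  [10] .#.#. => .  t=1,i=3
  [9] .#..# => .  t=1,i=17
  [8] .#... => #  t=0,i=19
  [7] ..### => .  t=5,i=7
  [6] ..##. => #  t=3,i=0
  [5] ..#.# => .  t=0,i=1
  [4] ..#.. => .  t=0,i=18
  [3] ...## => #  t=3,i=14
  [2] ...#. => .  t=0,i=0
  [1] ....# => #  t=0,i=16
  [0] ..... => .  t=0,i=10
  bits 01111001010000011110100101001010 = 2034362698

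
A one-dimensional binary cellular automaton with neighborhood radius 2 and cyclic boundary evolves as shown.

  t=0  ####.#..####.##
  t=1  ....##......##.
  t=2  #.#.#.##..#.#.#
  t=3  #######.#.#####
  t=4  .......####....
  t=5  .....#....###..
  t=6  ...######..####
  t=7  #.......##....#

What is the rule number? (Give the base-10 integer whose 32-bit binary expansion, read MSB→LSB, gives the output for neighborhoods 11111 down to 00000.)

  [31] ##### => .  t=0,i=0
  [30] ####. => .  t=0,i=2
  [29] ###.# => .  t=0,i=3
  [28] ###.. => #  t=4,i=10
  [27] ##.## => #  t=0,i=12
  [26] ##.#. => #  t=0,i=4
  [25] ##..# => #  t=2,i=8
  [24] ##... => #  t=1,i=6
  [23] #.### => #  t=0,i=13
  [22] #.##. => #  t=2,i=6
  [21] #.#.# => #  t=2,i=2
  [20] #.#.. => #  t=0,i=5
  [19] #..## => .  t=0,i=7
  [18] #..#. => .  t=2,i=9
  [17] #...# => .  t=6,i=1
  [16] #.... => #  t=1,i=0
  [15] .#### => .  t=0,i=9
  [14] .###. => #  t=5,i=11
  [13] .##.# => #  t=2,i=0
  [12] .##.. => .  t=1,i=5
  [11] .#.## => #  t=2,i=5
  [10] .#.#. => #  t=2,i=3
  [9] .#..# => .  t=0,i=6
  [8] .#... => #  t=5,i=6
  [7] ..### => .  t=0,i=8
  [6] ..##. => #  t=1,i=4
  [5] ..#.# => #  t=2,i=10
  [4] ..#.. => #  t=5,i=5
  [3] ...## => .  t=1,i=3
  [2] ...#. => #  t=5,i=4
  [1] ....# => #  t=1,i=2
  [0] ..... => .  t=1,i=1
  bits 00011111111100010110110101110110 = 535915894

535915894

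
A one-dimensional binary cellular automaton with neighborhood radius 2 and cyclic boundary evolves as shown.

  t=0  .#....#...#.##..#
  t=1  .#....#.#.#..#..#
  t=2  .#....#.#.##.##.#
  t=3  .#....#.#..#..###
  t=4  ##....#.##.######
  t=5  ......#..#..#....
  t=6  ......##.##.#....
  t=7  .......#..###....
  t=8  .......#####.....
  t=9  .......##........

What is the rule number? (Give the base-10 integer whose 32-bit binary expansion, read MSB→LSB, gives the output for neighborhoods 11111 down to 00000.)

  ##### -> .   bit 31 = 0  t=4,i=13
  ####. -> .   bit 30 = 0  t=4,i=0
  ###.# -> #   bit 29 = 1  t=3,i=16
  ###.. -> .   bit 28 = 0  t=4,i=1
  ##.## -> .   bit 27 = 0  t=2,i=12
  ##.#. -> #   bit 26 = 1  t=2,i=15
  ##..# -> .   bit 25 = 0  t=0,i=14
  ##... -> .   bit 24 = 0  t=4,i=2
  #.### -> .   bit 23 = 0  t=4,i=11
  #.##. -> .   bit 22 = 0  t=0,i=12
  #.#.# -> #   bit 21 = 1  t=1,i=8
  #.#.. -> #   bit 20 = 1  t=0,i=1
  #..## -> #   bit 19 = 1  t=3,i=13
  #..#. -> .   bit 18 = 0  t=0,i=15
  #...# -> #   bit 17 = 1  t=0,i=8
  #.... -> .   bit 16 = 0  t=0,i=3
  .#### -> #   bit 15 = 1  t=4,i=12
  .###. -> #   bit 14 = 1  t=3,i=15
  .##.# -> #   bit 13 = 1  t=2,i=11
  .##.. -> #   bit 12 = 1  t=0,i=13
  .#.## -> .   bit 11 = 0  t=0,i=11
  .#.#. -> .   bit 10 = 0  t=0,i=0
  .#..# -> #   bit 9 = 1  t=1,i=11
  .#... -> .   bit 8 = 0  t=0,i=2
  ..### -> #   bit 7 = 1  t=3,i=14
  ..##. -> .   bit 6 = 0  t=6,i=6
  ..#.# -> #   bit 5 = 1  t=0,i=10
  ..#.. -> #   bit 4 = 1  t=0,i=6
  ...## -> .   bit 3 = 0  t=6,i=5
  ...#. -> .   bit 2 = 0  t=0,i=5
  ....# -> .   bit 1 = 0  t=0,i=4
  ..... -> .   bit 0 = 0  t=5,i=0
  bits 00100100001110101111001010110000 = 607842992

607842992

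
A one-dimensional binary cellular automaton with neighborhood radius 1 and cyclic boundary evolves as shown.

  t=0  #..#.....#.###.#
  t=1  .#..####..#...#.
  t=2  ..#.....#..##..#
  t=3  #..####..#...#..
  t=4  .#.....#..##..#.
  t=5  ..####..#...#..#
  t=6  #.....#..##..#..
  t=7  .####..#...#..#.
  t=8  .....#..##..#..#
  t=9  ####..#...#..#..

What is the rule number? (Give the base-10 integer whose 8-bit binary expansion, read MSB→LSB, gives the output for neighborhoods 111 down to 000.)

  ### -> .   bit 7 = 0  t=0,i=12
  ##. -> .   bit 6 = 0  t=0,i=0
  #.# -> #   bit 5 = 1  t=0,i=10
  #.. -> #   bit 4 = 1  t=0,i=1
  .## -> .   bit 3 = 0  t=0,i=11
  .#. -> .   bit 2 = 0  t=0,i=3
  ..# -> .   bit 1 = 0  t=0,i=2
  ... -> #   bit 0 = 1  t=0,i=5
  bits 00110001 = 49

49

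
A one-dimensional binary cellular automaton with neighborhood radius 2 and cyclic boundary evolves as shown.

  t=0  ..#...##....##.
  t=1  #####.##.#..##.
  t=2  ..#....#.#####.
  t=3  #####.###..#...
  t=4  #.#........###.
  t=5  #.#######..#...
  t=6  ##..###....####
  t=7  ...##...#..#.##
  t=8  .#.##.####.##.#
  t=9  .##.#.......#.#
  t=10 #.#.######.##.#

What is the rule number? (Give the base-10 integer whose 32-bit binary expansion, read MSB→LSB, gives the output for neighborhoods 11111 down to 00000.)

  [31] ##### => #  t=1,i=2
  [30] ####. => .  t=1,i=3
  [29] ###.# => .  t=1,i=4
  [28] ###.. => .  t=2,i=13
  [27] ##.## => .  t=1,i=5
  [26] ##.#. => .  t=1,i=8
  [25] ##..# => .  t=3,i=9
  [24] ##... => .  t=0,i=8
  [23] #.### => .  t=1,i=0
  [22] #.##. => .  t=1,i=6
  [21] #.#.# => #  t=4,i=0
  [20] #.#.. => #  t=1,i=9
  [19] #..## => #  t=1,i=11
  [18] #..#. => .  t=3,i=10
  [17] #...# => #  t=0,i=0
  [16] #.... => #  t=0,i=9
  [15] .#### => .  t=1,i=1
  [14] .###. => .  t=3,i=7
  [13] .##.# => #  t=1,i=7
  [12] .##.. => #  t=0,i=7
  [11] .#.## => #  t=2,i=8
  [10] .#.#. => .  t=4,i=1
  [9] .#..# => #  t=1,i=10
  [8] .#... => #  t=0,i=3
  [7] ..### => #  t=3,i=0
  [6] ..##. => #  t=0,i=6
  [5] ..#.# => #  t=2,i=7
  [4] ..#.. => #  t=0,i=2
  [3] ...## => .  t=0,i=5
  [2] ...#. => #  t=0,i=1
  [1] ....# => .  t=0,i=10
  [0] ..... => #  t=4,i=5
  bits 10000000001110110011101111110101 = 2151365621

2151365621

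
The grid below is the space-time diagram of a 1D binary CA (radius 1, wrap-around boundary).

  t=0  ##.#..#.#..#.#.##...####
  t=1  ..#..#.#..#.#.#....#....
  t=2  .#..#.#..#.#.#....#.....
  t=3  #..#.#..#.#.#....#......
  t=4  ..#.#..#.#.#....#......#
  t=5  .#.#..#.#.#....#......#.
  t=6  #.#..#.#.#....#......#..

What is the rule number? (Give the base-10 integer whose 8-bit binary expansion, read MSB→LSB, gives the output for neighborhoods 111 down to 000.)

  [7] ### => .  t=0,i=0
  [6] ##. => .  t=0,i=1
  [5] #.# => #  t=0,i=2
  [4] #.. => .  t=0,i=4
  [3] .## => .  t=0,i=15
  [2] .#. => .  t=0,i=3
  [1] ..# => #  t=0,i=5
  [0] ... => .  t=0,i=18
  bits 00100010 = 34

34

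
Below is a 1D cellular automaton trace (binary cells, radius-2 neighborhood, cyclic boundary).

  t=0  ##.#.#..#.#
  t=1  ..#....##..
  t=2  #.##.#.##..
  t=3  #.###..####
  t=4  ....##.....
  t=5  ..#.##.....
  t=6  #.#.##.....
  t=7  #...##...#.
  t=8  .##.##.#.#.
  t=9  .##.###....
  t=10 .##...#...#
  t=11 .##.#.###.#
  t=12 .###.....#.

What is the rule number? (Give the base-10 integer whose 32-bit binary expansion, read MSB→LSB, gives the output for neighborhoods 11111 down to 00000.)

373698930

  nb #####: next=.  (t=3,i=9, bit31=0)
  nb ####.: next=.  (t=3,i=10, bit30=0)
  nb ###.#: next=.  (t=0,i=1, bit29=0)
  nb ###..: next=#  (t=3,i=4, bit28=1)
  nb ##.##: next=.  (t=3,i=1, bit27=0)
  nb ##.#.: next=#  (t=0,i=2, bit26=1)
  nb ##..#: next=#  (t=2,i=9, bit25=1)
  nb ##...: next=.  (t=1,i=9, bit24=0)
  nb #.###: next=.  (t=0,i=10, bit23=0)
  nb #.##.: next=#  (t=2,i=2, bit22=1)
  nb #.#.#: next=.  (t=0,i=3, bit21=0)
  nb #.#..: next=.  (t=0,i=5, bit20=0)
  nb #..##: next=.  (t=3,i=6, bit19=0)
  nb #..#.: next=#  (t=0,i=7, bit18=1)
  nb #...#: next=#  (t=7,i=2, bit17=1)
  nb #....: next=.  (t=1,i=4, bit16=0)
  nb .####: next=.  (t=3,i=8, bit15=0)
  nb .###.: next=.  (t=0,i=0, bit14=0)
  nb .##.#: next=#  (t=2,i=3, bit13=1)
  nb .##..: next=#  (t=1,i=8, bit12=1)
  nb .#.##: next=.  (t=0,i=9, bit11=0)
  nb .#.#.: next=.  (t=0,i=4, bit10=0)
  nb .#..#: next=.  (t=0,i=6, bit9=0)
  nb .#...: next=#  (t=1,i=3, bit8=1)
  nb ..###: next=.  (t=3,i=7, bit7=0)
  nb ..##.: next=#  (t=1,i=7, bit6=1)
  nb ..#.#: next=#  (t=0,i=8, bit5=1)
  nb ..#..: next=#  (t=1,i=2, bit4=1)
  nb ...##: next=.  (t=1,i=6, bit3=0)
  nb ...#.: next=.  (t=1,i=1, bit2=0)
  nb ....#: next=#  (t=1,i=0, bit1=1)
  nb .....: next=.  (t=4,i=0, bit0=0)
  bits 00010110010001100011000101110010 = 373698930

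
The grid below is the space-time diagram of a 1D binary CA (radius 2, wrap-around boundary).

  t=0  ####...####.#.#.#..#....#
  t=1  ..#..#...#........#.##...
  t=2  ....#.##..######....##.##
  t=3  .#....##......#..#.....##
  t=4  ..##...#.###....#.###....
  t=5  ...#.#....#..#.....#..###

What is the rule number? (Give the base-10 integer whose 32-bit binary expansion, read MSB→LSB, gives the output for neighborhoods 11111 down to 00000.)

1078415617

  #####|.  b31=0 t=0,i=1
  ####.|#  b30=1 t=0,i=2
  ###.#|.  b29=0 t=0,i=10
  ###..|.  b28=0 t=0,i=3
  ##.##|.  b27=0 t=2,i=22
  ##.#.|.  b26=0 t=0,i=11
  ##..#|.  b25=0 t=2,i=8
  ##...|.  b24=0 t=0,i=4
  #.###|.  b23=0 t=4,i=9
  #.##.|#  b22=1 t=1,i=20
  #.#.#|.  b21=0 t=0,i=12
  #.#..|.  b20=0 t=0,i=16
  #..##|.  b19=0 t=2,i=9
  #..#.|#  b18=1 t=0,i=18
  #...#|#  b17=1 t=0,i=5
  #....|#  b16=1 t=0,i=21
  .####|.  b15=0 t=0,i=0
  .###.|#  b14=1 t=4,i=10
  .##.#|.  b13=0 t=2,i=21
  .##..|#  b12=1 t=1,i=21
  .#.##|.  b11=0 t=1,i=19
  .#.#.|.  b10=0 t=0,i=13
  .#..#|.  b9=0 t=0,i=17
  .#...|#  b8=1 t=0,i=20
  ..###|.  b7=0 t=0,i=7
  ..##.|.  b6=0 t=2,i=20
  ..#.#|.  b5=0 t=1,i=18
  ..#..|.  b4=0 t=0,i=19
  ...##|.  b3=0 t=0,i=6
  ...#.|.  b2=0 t=1,i=1
  ....#|.  b1=0 t=0,i=22
  .....|#  b0=1 t=1,i=12
  bits 01000000010001110101000100000001 = 1078415617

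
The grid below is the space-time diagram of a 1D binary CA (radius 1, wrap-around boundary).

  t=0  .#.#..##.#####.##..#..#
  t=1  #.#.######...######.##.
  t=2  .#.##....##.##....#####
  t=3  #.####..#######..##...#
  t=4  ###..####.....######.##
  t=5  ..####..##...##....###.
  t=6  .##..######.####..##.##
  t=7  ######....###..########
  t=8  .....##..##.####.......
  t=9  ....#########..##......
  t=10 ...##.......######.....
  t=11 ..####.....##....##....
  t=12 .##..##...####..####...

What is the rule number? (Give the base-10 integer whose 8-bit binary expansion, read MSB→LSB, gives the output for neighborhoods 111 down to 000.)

  ### -> .   bit 7 = 0  t=0,i=10
  ##. -> #   bit 6 = 1  t=0,i=7
  #.# -> #   bit 5 = 1  t=0,i=0
  #.. -> #   bit 4 = 1  t=0,i=4
  .## -> #   bit 3 = 1  t=0,i=6
  .#. -> .   bit 2 = 0  t=0,i=1
  ..# -> #   bit 1 = 1  t=0,i=5
  ... -> .   bit 0 = 0  t=1,i=11
  bits 01111010 = 122

122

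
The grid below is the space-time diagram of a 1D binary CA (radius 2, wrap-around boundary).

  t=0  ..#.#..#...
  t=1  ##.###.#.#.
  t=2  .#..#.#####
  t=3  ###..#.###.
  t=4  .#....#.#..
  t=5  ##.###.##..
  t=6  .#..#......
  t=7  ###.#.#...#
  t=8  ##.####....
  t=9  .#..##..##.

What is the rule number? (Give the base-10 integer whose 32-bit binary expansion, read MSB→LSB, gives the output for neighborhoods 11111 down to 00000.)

  nb #####: next=#  (t=2,i=8, bit31=1)
  nb ####.: next=#  (t=2,i=9, bit30=1)
  nb ###.#: next=.  (t=1,i=5, bit29=0)
  nb ###..: next=.  (t=3,i=2, bit28=0)
  nb ##.##: next=.  (t=1,i=2, bit27=0)
  nb ##.#.: next=#  (t=1,i=6, bit26=1)
  nb ##..#: next=.  (t=3,i=3, bit25=0)
  nb ##...: next=.  (t=8,i=7, bit24=0)
  nb #.###: next=.  (t=1,i=3, bit23=0)
  nb #.##.: next=.  (t=1,i=0, bit22=0)
  nb #.#.#: next=#  (t=1,i=7, bit21=1)
  nb #.#..: next=#  (t=0,i=4, bit20=1)
  nb #..##: next=.  (t=5,i=10, bit19=0)
  nb #..#.: next=.  (t=0,i=6, bit18=0)
  nb #...#: next=.  (t=4,i=10, bit17=0)
  nb #....: next=#  (t=0,i=9, bit16=1)
  nb .####: next=#  (t=2,i=7, bit15=1)
  nb .###.: next=#  (t=1,i=4, bit14=1)
  nb .##.#: next=#  (t=1,i=1, bit13=1)
  nb .##..: next=.  (t=5,i=8, bit12=0)
  nb .#.##: next=#  (t=1,i=10, bit11=1)
  nb .#.#.: next=#  (t=0,i=3, bit10=1)
  nb .#..#: next=#  (t=0,i=5, bit9=1)
  nb .#...: next=.  (t=0,i=8, bit8=0)
  nb ..###: next=.  (t=7,i=10, bit7=0)
  nb ..##.: next=.  (t=5,i=0, bit6=0)
  nb ..#.#: next=.  (t=0,i=2, bit5=0)
  nb ..#..: next=#  (t=0,i=7, bit4=1)
  nb ...##: next=.  (t=7,i=9, bit3=0)
  nb ...#.: next=#  (t=0,i=1, bit2=1)
  nb ....#: next=#  (t=0,i=0, bit1=1)
  nb .....: next=.  (t=0,i=10, bit0=0)
  bits 11000100001100011110111000010110 = 3291606550

3291606550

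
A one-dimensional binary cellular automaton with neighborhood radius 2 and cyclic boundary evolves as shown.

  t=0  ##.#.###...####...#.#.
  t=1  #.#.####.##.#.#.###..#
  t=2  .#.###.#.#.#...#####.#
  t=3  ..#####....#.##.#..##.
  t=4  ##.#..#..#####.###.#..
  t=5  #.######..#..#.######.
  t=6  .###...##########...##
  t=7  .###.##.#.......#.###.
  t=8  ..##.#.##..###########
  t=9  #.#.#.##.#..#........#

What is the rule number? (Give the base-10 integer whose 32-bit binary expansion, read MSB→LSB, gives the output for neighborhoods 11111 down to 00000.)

920046207

  ##### -> .   bit 31 = 0  t=2,i=17
  ####. -> .   bit 30 = 0  t=0,i=13
  ###.# -> #   bit 29 = 1  t=1,i=7
  ###.. -> #   bit 28 = 1  t=0,i=7
  ##.## -> .   bit 27 = 0  t=1,i=8
  ##.#. -> #   bit 26 = 1  t=0,i=2
  ##..# -> #   bit 25 = 1  t=1,i=19
  ##... -> .   bit 24 = 0  t=0,i=8
  #.### -> #   bit 23 = 1  t=0,i=5
  #.##. -> #   bit 22 = 1  t=0,i=0
  #.#.# -> .   bit 21 = 0  t=0,i=3
  #.#.. -> #   bit 20 = 1  t=2,i=11
  #..## -> .   bit 19 = 0  t=1,i=20
  #..#. -> #   bit 18 = 1  t=4,i=5
  #...# -> #   bit 17 = 1  t=0,i=9
  #.... -> .   bit 16 = 0  t=3,i=8
  .#### -> #   bit 15 = 1  t=0,i=12
  .###. -> #   bit 14 = 1  t=0,i=6
  .##.# -> .   bit 13 = 0  t=0,i=1
  .##.. -> .   bit 12 = 0  t=3,i=20
  .#.## -> #   bit 11 = 1  t=0,i=4
  .#.#. -> .   bit 10 = 0  t=0,i=19
  .#..# -> #   bit 9 = 1  t=3,i=17
  .#... -> .   bit 8 = 0  t=2,i=12
  ..### -> .   bit 7 = 0  t=0,i=11
  ..##. -> #   bit 6 = 1  t=1,i=21
  ..#.# -> #   bit 5 = 1  t=0,i=18
  ..#.. -> #   bit 4 = 1  t=4,i=6
  ...## -> #   bit 3 = 1  t=0,i=10
  ...#. -> #   bit 2 = 1  t=0,i=17
  ....# -> #   bit 1 = 1  t=3,i=9
  ..... -> #   bit 0 = 1  t=7,i=11
  bits 00110110110101101100101001111111 = 920046207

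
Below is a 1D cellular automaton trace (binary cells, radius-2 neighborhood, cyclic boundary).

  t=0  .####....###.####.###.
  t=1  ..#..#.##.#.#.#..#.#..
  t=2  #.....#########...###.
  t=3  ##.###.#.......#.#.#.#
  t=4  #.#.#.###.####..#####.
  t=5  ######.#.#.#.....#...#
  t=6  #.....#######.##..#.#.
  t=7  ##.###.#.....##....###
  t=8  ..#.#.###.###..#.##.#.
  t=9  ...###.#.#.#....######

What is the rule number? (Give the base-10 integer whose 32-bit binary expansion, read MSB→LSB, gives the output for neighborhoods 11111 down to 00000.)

  ##### -> .   bit 31 = 0  t=2,i=8
  ####. -> .   bit 30 = 0  t=0,i=3
  ###.# -> .   bit 29 = 0  t=0,i=11
  ###.. -> .   bit 28 = 0  t=0,i=4
  ##.## -> #   bit 27 = 1  t=0,i=12
  ##.#. -> #   bit 26 = 1  t=1,i=9
  ##..# -> .   bit 25 = 0  t=0,i=21
  ##... -> #   bit 24 = 1  t=0,i=5
  #.### -> .   bit 23 = 0  t=0,i=13
  #.##. -> #   bit 22 = 1  t=1,i=7
  #.#.# -> #   bit 21 = 1  t=1,i=10
  #.#.. -> #   bit 20 = 1  t=1,i=14
  #..## -> .   bit 19 = 0  t=0,i=0
  #..#. -> .   bit 18 = 0  t=1,i=4
  #...# -> .   bit 17 = 0  t=2,i=16
  #.... -> .   bit 16 = 0  t=0,i=6
  .#### -> #   bit 15 = 1  t=0,i=2
  .###. -> #   bit 14 = 1  t=0,i=10
  .##.# -> #   bit 13 = 1  t=1,i=8
  .##.. -> .   bit 12 = 0  t=6,i=15
  .#.## -> #   bit 11 = 1  t=1,i=6
  .#.#. -> #   bit 10 = 1  t=1,i=11
  .#..# -> .   bit 9 = 0  t=1,i=3
  .#... -> #   bit 8 = 1  t=1,i=20
  ..### -> .   bit 7 = 0  t=0,i=1
  ..##. -> .   bit 6 = 0  t=7,i=13
  ..#.# -> .   bit 5 = 0  t=1,i=5
  ..#.. -> .   bit 4 = 0  t=1,i=2
  ...## -> #   bit 3 = 1  t=0,i=8
  ...#. -> .   bit 2 = 0  t=1,i=1
  ....# -> #   bit 1 = 1  t=0,i=7
  ..... -> #   bit 0 = 1  t=2,i=3
  bits 00001101011100001110110100001011 = 225504523

225504523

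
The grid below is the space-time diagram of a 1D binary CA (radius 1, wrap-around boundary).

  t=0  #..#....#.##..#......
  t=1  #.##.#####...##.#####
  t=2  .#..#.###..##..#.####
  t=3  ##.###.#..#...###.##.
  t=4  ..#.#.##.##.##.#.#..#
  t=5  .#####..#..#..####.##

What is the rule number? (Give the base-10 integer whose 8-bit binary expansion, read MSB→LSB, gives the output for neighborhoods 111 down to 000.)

  nb ###: next=#  (t=1,i=6, bit7=1)
  nb ##.: next=.  (t=0,i=11, bit6=0)
  nb #.#: next=#  (t=0,i=9, bit5=1)
  nb #..: next=.  (t=0,i=1, bit4=0)
  nb .##: next=.  (t=0,i=10, bit3=0)
  nb .#.: next=#  (t=0,i=0, bit2=1)
  nb ..#: next=#  (t=0,i=2, bit1=1)
  nb ...: next=#  (t=0,i=5, bit0=1)
  bits 10100111 = 167

167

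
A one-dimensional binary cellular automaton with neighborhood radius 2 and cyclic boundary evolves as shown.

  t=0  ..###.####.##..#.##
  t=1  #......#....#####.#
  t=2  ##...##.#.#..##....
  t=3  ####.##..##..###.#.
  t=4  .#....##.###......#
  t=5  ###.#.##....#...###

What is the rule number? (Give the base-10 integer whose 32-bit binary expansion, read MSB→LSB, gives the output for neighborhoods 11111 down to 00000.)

  nb #####: next=#  (t=1,i=14, bit31=1)
  nb ####.: next=.  (t=0,i=8, bit30=0)
  nb ###.#: next=.  (t=0,i=4, bit29=0)
  nb ###..: next=.  (t=4,i=11, bit28=0)
  nb ##.##: next=.  (t=0,i=5, bit27=0)
  nb ##.#.: next=.  (t=2,i=7, bit26=0)
  nb ##..#: next=#  (t=0,i=0, bit25=1)
  nb ##...: next=#  (t=1,i=1, bit24=1)
  nb #.###: next=.  (t=0,i=6, bit23=0)
  nb #.##.: next=.  (t=0,i=11, bit22=0)
  nb #.#.#: next=.  (t=2,i=8, bit21=0)
  nb #.#..: next=#  (t=2,i=10, bit20=1)
  nb #..##: next=.  (t=0,i=1, bit19=0)
  nb #..#.: next=#  (t=0,i=14, bit18=1)
  nb #...#: next=#  (t=2,i=3, bit17=1)
  nb #....: next=.  (t=1,i=2, bit16=0)
  nb .####: next=#  (t=0,i=7, bit15=1)
  nb .###.: next=.  (t=0,i=3, bit14=0)
  nb .##.#: next=#  (t=2,i=6, bit13=1)
  nb .##..: next=#  (t=0,i=12, bit12=1)
  nb .#.##: next=#  (t=0,i=16, bit11=1)
  nb .#.#.: next=#  (t=2,i=9, bit10=1)
  nb .#..#: next=.  (t=2,i=11, bit9=0)
  nb .#...: next=#  (t=1,i=8, bit8=1)
  nb ..###: next=.  (t=0,i=2, bit7=0)
  nb ..##.: next=#  (t=2,i=0, bit6=1)
  nb ..#.#: next=#  (t=0,i=15, bit5=1)
  nb ..#..: next=.  (t=1,i=7, bit4=0)
  nb ...##: next=.  (t=1,i=11, bit3=0)
  nb ...#.: next=#  (t=1,i=6, bit2=1)
  nb ....#: next=#  (t=1,i=5, bit1=1)
  nb .....: next=.  (t=1,i=3, bit0=0)
  bits 10000011000101101011110101100110 = 2199305574

2199305574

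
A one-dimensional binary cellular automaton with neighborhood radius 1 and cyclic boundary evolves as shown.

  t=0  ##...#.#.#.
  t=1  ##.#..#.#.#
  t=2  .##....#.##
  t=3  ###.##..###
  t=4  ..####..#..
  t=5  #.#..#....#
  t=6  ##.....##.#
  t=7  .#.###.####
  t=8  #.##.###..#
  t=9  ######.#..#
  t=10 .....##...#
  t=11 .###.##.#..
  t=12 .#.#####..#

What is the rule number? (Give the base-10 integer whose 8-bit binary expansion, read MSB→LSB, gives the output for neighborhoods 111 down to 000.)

105

  ### -> .   bit 7 = 0  t=1,i=0
  ##. -> #   bit 6 = 1  t=0,i=1
  #.# -> #   bit 5 = 1  t=0,i=6
  #.. -> .   bit 4 = 0  t=0,i=2
  .## -> #   bit 3 = 1  t=0,i=0
  .#. -> .   bit 2 = 0  t=0,i=5
  ..# -> .   bit 1 = 0  t=0,i=4
  ... -> #   bit 0 = 1  t=0,i=3
  bits 01101001 = 105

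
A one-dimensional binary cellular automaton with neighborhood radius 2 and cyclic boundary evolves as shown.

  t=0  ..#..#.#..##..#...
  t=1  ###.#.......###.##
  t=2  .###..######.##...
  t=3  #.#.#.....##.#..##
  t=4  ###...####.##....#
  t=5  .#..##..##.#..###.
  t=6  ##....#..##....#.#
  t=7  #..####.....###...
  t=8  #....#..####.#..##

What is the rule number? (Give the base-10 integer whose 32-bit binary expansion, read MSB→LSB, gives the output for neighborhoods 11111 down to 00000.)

  nb #####: next=.  (t=1,i=0, bit31=0)
  nb ####.: next=#  (t=1,i=1, bit30=1)
  nb ###.#: next=#  (t=1,i=2, bit29=1)
  nb ###..: next=.  (t=2,i=3, bit28=0)
  nb ##.##: next=.  (t=1,i=15, bit27=0)
  nb ##.#.: next=#  (t=1,i=3, bit26=1)
  nb ##..#: next=#  (t=0,i=12, bit25=1)
  nb ##...: next=.  (t=2,i=15, bit24=0)
  nb #.###: next=.  (t=1,i=16, bit23=0)
  nb #.##.: next=#  (t=2,i=13, bit22=1)
  nb #.#.#: next=#  (t=3,i=2, bit21=1)
  nb #.#..: next=.  (t=0,i=7, bit20=0)
  nb #..##: next=.  (t=0,i=9, bit19=0)
  nb #..#.: next=#  (t=0,i=4, bit18=1)
  nb #...#: next=#  (t=4,i=4, bit17=1)
  nb #....: next=#  (t=0,i=16, bit16=1)
  nb .####: next=.  (t=1,i=17, bit15=0)
  nb .###.: next=#  (t=1,i=13, bit14=1)
  nb .##.#: next=#  (t=3,i=11, bit13=1)
  nb .##..: next=.  (t=0,i=11, bit12=0)
  nb .#.##: next=.  (t=6,i=16, bit11=0)
  nb .#.#.: next=.  (t=0,i=6, bit10=0)
  nb .#..#: next=.  (t=0,i=3, bit9=0)
  nb .#...: next=.  (t=0,i=15, bit8=0)
  nb ..###: next=.  (t=1,i=12, bit7=0)
  nb ..##.: next=.  (t=0,i=10, bit6=0)
  nb ..#.#: next=.  (t=0,i=5, bit5=0)
  nb ..#..: next=#  (t=0,i=2, bit4=1)
  nb ...##: next=#  (t=1,i=11, bit3=1)
  nb ...#.: next=#  (t=0,i=1, bit2=1)
  nb ....#: next=#  (t=0,i=0, bit1=1)
  nb .....: next=#  (t=0,i=17, bit0=1)
  bits 01100110011001110110000000011111 = 1718050847

1718050847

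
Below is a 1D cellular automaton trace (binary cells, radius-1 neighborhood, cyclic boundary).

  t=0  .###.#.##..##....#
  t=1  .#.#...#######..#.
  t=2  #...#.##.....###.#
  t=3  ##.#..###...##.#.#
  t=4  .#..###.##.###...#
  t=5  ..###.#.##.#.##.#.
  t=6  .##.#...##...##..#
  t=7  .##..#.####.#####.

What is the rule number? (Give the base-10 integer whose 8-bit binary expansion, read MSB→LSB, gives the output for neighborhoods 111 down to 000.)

  [7] ### => .  t=0,i=2
  [6] ##. => #  t=0,i=3
  [5] #.# => .  t=0,i=0
  [4] #.. => #  t=0,i=9
  [3] .## => #  t=0,i=1
  [2] .#. => .  t=0,i=5
  [1] ..# => #  t=0,i=10
  [0] ... => .  t=0,i=14
  bits 01011010 = 90

90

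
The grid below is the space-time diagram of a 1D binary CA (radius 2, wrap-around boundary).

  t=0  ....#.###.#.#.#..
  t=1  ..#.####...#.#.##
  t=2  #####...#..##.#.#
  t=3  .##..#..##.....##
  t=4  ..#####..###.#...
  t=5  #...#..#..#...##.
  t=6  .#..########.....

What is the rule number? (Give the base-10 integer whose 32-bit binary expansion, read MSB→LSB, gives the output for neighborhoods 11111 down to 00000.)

2206555954

  ##### -> #   bit 31 = 1  t=2,i=1
  ####. -> .   bit 30 = 0  t=1,i=6
  ###.# -> .   bit 29 = 0  t=0,i=8
  ###.. -> .   bit 28 = 0  t=1,i=7
  ##.## -> .   bit 27 = 0  t=3,i=0
  ##.#. -> .   bit 26 = 0  t=0,i=9
  ##..# -> #   bit 25 = 1  t=1,i=0
  ##... -> #   bit 24 = 1  t=1,i=8
  #.### -> #   bit 23 = 1  t=0,i=6
  #.##. -> .   bit 22 = 0  t=1,i=15
  #.#.# -> .   bit 21 = 0  t=0,i=10
  #.#.. -> .   bit 20 = 0  t=0,i=14
  #..## -> .   bit 19 = 0  t=2,i=10
  #..#. -> #   bit 18 = 1  t=1,i=1
  #...# -> .   bit 17 = 0  t=1,i=9
  #.... -> #   bit 16 = 1  t=0,i=16
  .#### -> .   bit 15 = 0  t=1,i=5
  .###. -> #   bit 14 = 1  t=0,i=7
  .##.# -> .   bit 13 = 0  t=2,i=12
  .##.. -> #   bit 12 = 1  t=1,i=16
  .#.## -> #   bit 11 = 1  t=0,i=5
  .#.#. -> #   bit 10 = 1  t=0,i=11
  .#..# -> #   bit 9 = 1  t=2,i=9
  .#... -> #   bit 8 = 1  t=0,i=15
  ..### -> .   bit 7 = 0  t=4,i=2
  ..##. -> .   bit 6 = 0  t=2,i=11
  ..#.# -> #   bit 5 = 1  t=0,i=4
  ..#.. -> #   bit 4 = 1  t=2,i=8
  ...## -> .   bit 3 = 0  t=3,i=14
  ...#. -> .   bit 2 = 0  t=0,i=3
  ....# -> #   bit 1 = 1  t=0,i=2
  ..... -> .   bit 0 = 0  t=0,i=0
  bits 10000011100001010101111100110010 = 2206555954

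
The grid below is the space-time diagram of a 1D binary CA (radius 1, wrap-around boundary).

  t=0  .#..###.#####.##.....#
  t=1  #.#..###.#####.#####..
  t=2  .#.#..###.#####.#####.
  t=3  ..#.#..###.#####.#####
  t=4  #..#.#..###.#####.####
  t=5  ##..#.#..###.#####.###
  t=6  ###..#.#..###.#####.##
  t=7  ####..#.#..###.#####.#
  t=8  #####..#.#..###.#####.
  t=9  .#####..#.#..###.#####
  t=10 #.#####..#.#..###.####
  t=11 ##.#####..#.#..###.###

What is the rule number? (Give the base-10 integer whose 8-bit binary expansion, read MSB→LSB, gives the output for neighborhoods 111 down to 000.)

241

  nb ###: next=#  (t=0,i=5, bit7=1)
  nb ##.: next=#  (t=0,i=6, bit6=1)
  nb #.#: next=#  (t=0,i=0, bit5=1)
  nb #..: next=#  (t=0,i=2, bit4=1)
  nb .##: next=.  (t=0,i=4, bit3=0)
  nb .#.: next=.  (t=0,i=1, bit2=0)
  nb ..#: next=.  (t=0,i=3, bit1=0)
  nb ...: next=#  (t=0,i=17, bit0=1)
  bits 11110001 = 241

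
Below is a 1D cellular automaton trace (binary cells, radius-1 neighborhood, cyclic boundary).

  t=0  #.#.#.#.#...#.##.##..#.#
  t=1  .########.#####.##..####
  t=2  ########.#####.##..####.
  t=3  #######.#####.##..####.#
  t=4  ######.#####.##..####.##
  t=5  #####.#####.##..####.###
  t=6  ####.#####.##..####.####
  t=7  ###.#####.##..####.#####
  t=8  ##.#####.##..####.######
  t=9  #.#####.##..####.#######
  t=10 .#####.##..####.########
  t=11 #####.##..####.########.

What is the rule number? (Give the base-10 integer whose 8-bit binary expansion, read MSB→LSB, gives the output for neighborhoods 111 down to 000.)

  nb ###: next=#  (t=1,i=2, bit7=1)
  nb ##.: next=.  (t=0,i=0, bit6=0)
  nb #.#: next=#  (t=0,i=1, bit5=1)
  nb #..: next=.  (t=0,i=9, bit4=0)
  nb .##: next=#  (t=0,i=14, bit3=1)
  nb .#.: next=#  (t=0,i=2, bit2=1)
  nb ..#: next=#  (t=0,i=11, bit1=1)
  nb ...: next=#  (t=0,i=10, bit0=1)
  bits 10101111 = 175

175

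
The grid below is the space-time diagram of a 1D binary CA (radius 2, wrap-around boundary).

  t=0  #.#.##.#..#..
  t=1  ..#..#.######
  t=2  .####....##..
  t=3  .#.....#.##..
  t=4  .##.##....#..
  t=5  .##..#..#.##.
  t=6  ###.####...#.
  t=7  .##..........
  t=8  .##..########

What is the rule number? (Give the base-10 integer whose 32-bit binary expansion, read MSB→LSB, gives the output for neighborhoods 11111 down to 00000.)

  ##### -> #   bit 31 = 1  t=1,i=9
  ####. -> .   bit 30 = 0  t=1,i=11
  ###.# -> #   bit 29 = 1  t=6,i=2
  ###.. -> .   bit 28 = 0  t=1,i=12
  ##.## -> .   bit 27 = 0  t=4,i=3
  ##.#. -> .   bit 26 = 0  t=0,i=6
  ##..# -> .   bit 25 = 0  t=1,i=0
  ##... -> .   bit 24 = 0  t=2,i=5
  #.### -> .   bit 23 = 0  t=1,i=7
  #.##. -> .   bit 22 = 0  t=0,i=4
  #.#.# -> #   bit 21 = 1  t=0,i=2
  #.#.. -> #   bit 20 = 1  t=0,i=7
  #..## -> #   bit 19 = 1  t=5,i=0
  #..#. -> #   bit 18 = 1  t=0,i=9
  #...# -> .   bit 17 = 0  t=2,i=12
  #.... -> .   bit 16 = 0  t=2,i=6
  .#### -> .   bit 15 = 0  t=1,i=8
  .###. -> #   bit 14 = 1  t=6,i=1
  .##.# -> #   bit 13 = 1  t=0,i=5
  .##.. -> #   bit 12 = 1  t=2,i=10
  .#.## -> .   bit 11 = 0  t=0,i=3
  .#.#. -> .   bit 10 = 0  t=0,i=1
  .#..# -> #   bit 9 = 1  t=0,i=8
  .#... -> #   bit 8 = 1  t=3,i=2
  ..### -> #   bit 7 = 1  t=2,i=1
  ..##. -> #   bit 6 = 1  t=2,i=9
  ..#.# -> .   bit 5 = 0  t=0,i=0
  ..#.. -> #   bit 4 = 1  t=0,i=10
  ...## -> .   bit 3 = 0  t=2,i=0
  ...#. -> .   bit 2 = 0  t=3,i=0
  ....# -> #   bit 1 = 1  t=2,i=7
  ..... -> #   bit 0 = 1  t=3,i=4
  bits 10100000001111000111001111010011 = 2688316371

2688316371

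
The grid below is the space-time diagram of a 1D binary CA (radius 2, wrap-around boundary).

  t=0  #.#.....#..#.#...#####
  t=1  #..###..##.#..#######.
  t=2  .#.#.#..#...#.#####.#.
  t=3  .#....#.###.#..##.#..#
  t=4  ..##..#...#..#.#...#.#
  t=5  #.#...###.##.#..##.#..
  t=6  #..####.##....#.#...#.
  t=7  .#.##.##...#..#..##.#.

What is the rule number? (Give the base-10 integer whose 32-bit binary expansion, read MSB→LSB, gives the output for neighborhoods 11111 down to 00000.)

3087238137

  ##### -> #   bit 31 = 1  t=0,i=19
  ####. -> .   bit 30 = 0  t=0,i=21
  ###.# -> #   bit 29 = 1  t=0,i=0
  ###.. -> #   bit 28 = 1  t=1,i=5
  ##.## -> #   bit 27 = 1  t=5,i=9
  ##.#. -> .   bit 26 = 0  t=0,i=1
  ##..# -> .   bit 25 = 0  t=1,i=6
  ##... -> .   bit 24 = 0  t=6,i=10
  #.### -> .   bit 23 = 0  t=2,i=14
  #.##. -> .   bit 22 = 0  t=5,i=10
  #.#.# -> .   bit 21 = 0  t=2,i=3
  #.#.. -> .   bit 20 = 0  t=0,i=2
  #..## -> .   bit 19 = 0  t=1,i=2
  #..#. -> .   bit 18 = 0  t=0,i=10
  #...# -> #   bit 17 = 1  t=0,i=15
  #.... -> #   bit 16 = 1  t=0,i=4
  .#### -> #   bit 15 = 1  t=0,i=18
  .###. -> .   bit 14 = 0  t=1,i=4
  .##.# -> .   bit 13 = 0  t=1,i=9
  .##.. -> .   bit 12 = 0  t=4,i=3
  .#.## -> .   bit 11 = 0  t=2,i=13
  .#.#. -> .   bit 10 = 0  t=0,i=12
  .#..# -> #   bit 9 = 1  t=0,i=9
  .#... -> #   bit 8 = 1  t=0,i=3
  ..### -> #   bit 7 = 1  t=0,i=17
  ..##. -> #   bit 6 = 1  t=1,i=8
  ..#.# -> #   bit 5 = 1  t=0,i=11
  ..#.. -> #   bit 4 = 1  t=0,i=8
  ...## -> #   bit 3 = 1  t=0,i=16
  ...#. -> .   bit 2 = 0  t=0,i=7
  ....# -> .   bit 1 = 0  t=0,i=6
  ..... -> #   bit 0 = 1  t=0,i=5
  bits 10111000000000111000001111111001 = 3087238137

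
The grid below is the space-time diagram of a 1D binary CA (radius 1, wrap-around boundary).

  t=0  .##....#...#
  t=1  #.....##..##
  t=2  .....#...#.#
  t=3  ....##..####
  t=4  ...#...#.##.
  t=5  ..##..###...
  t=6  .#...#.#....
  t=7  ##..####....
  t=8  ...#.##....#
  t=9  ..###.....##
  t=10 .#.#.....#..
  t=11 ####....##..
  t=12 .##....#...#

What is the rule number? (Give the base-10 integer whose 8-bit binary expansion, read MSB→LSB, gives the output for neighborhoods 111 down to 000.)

166

  nb ###: next=#  (t=1,i=11, bit7=1)
  nb ##.: next=.  (t=0,i=2, bit6=0)
  nb #.#: next=#  (t=0,i=0, bit5=1)
  nb #..: next=.  (t=0,i=3, bit4=0)
  nb .##: next=.  (t=0,i=1, bit3=0)
  nb .#.: next=#  (t=0,i=7, bit2=1)
  nb ..#: next=#  (t=0,i=6, bit1=1)
  nb ...: next=.  (t=0,i=4, bit0=0)
  bits 10100110 = 166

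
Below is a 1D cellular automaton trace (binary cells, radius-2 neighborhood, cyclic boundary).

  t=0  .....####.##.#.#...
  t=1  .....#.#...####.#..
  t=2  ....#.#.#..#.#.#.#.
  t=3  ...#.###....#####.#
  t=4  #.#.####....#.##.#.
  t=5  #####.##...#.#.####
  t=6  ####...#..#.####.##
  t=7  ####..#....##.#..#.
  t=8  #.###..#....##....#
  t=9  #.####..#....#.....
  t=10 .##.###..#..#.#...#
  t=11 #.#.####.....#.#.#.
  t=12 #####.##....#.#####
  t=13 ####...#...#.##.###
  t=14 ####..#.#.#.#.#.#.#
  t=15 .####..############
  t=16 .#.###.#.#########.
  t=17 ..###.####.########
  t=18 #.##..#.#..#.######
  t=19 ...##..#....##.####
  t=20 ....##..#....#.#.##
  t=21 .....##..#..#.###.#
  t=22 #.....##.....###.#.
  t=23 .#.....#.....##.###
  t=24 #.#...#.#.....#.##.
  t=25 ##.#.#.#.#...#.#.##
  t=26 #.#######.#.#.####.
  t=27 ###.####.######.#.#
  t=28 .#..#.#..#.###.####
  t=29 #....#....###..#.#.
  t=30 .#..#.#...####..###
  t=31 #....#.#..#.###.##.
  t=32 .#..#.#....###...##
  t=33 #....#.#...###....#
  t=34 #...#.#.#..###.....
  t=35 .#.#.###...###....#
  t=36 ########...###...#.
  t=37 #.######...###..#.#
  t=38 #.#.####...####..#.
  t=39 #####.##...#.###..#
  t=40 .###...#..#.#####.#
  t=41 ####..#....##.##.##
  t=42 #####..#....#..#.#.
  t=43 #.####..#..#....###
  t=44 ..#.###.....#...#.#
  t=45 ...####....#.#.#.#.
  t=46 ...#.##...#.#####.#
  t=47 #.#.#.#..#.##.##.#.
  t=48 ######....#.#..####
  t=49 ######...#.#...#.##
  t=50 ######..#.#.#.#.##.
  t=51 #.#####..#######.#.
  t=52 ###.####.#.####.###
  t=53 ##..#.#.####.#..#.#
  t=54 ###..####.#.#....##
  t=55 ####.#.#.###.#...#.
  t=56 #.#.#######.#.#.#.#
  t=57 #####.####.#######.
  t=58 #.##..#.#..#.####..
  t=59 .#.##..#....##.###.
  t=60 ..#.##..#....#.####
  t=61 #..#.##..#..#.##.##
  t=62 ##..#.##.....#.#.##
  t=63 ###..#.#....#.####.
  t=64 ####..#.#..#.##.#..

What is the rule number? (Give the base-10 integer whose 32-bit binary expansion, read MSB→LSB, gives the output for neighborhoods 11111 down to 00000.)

  [31] ##### => #  t=3,i=14
  [30] ####. => #  t=0,i=7
  [29] ###.# => .  t=0,i=8
  [28] ###.. => #  t=3,i=7
  [27] ##.## => .  t=0,i=9
  [26] ##.#. => #  t=0,i=12
  [25] ##..# => #  t=7,i=4
  [24] ##... => .  t=3,i=8
  [23] #.### => #  t=3,i=5
  [22] #.##. => .  t=0,i=10
  [21] #.#.# => #  t=0,i=13
  [20] #.#.. => .  t=0,i=15
  [19] #..## => .  t=15,i=6
  [18] #..#. => .  t=2,i=10
  [17] #...# => .  t=1,i=9
  [16] #.... => .  t=0,i=17
  [15] .#### => .  t=0,i=6
  [14] .###. => #  t=3,i=6
  [13] .##.# => #  t=0,i=11
  [12] .##.. => #  t=5,i=7
  [11] .#.## => #  t=3,i=4
  [10] .#.#. => #  t=0,i=14
  [9] .#..# => .  t=2,i=9
  [8] .#... => #  t=0,i=16
  [7] ..### => #  t=0,i=5
  [6] ..##. => .  t=7,i=11
  [5] ..#.# => .  t=1,i=5
  [4] ..#.. => .  t=6,i=7
  [3] ...## => .  t=0,i=4
  [2] ...#. => #  t=1,i=4
  [1] ....# => .  t=0,i=3
  [0] ..... => .  t=0,i=0
  bits 11010110101000000111110110000100 = 3600842116

3600842116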